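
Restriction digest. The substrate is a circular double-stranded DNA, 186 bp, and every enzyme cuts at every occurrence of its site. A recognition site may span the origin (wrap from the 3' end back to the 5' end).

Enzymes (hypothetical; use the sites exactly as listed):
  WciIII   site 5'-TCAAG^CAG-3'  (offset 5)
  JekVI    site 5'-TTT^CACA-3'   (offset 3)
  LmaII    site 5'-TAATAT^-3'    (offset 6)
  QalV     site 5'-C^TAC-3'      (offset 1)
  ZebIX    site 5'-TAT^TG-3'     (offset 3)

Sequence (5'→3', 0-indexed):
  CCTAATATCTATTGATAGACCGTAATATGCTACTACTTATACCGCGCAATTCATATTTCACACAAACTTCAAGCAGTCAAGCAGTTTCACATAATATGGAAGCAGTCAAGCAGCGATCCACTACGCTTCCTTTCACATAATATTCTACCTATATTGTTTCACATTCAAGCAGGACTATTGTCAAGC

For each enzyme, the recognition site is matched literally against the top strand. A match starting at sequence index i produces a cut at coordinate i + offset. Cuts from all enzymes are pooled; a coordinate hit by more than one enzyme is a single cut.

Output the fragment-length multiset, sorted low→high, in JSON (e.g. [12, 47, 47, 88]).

[2,2,3,4,5,6,8,9,9,10,10,10,11,12,13,15,16,16,25]

Per-enzyme occurrences:
  WciIII TCAAGCAG/5: at [68, 76, 105, 164] ⇒ [73, 81, 110, 169]
  JekVI TTTCACA/3: at [55, 84, 130, 156] ⇒ [58, 87, 133, 159]
  LmaII TAATAT/6: at [2, 22, 91, 137] ⇒ [8, 28, 97, 143]
  QalV CTAC/1: at [29, 32, 120, 144] ⇒ [30, 33, 121, 145]
  ZebIX TATTG/3: at [9, 151, 175] ⇒ [12, 154, 178]

All cut coordinates (distinct, sorted): [8, 12, 28, 30, 33, 58, 73, 81, 87, 97, 110, 121, 133, 143, 145, 154, 159, 169, 178]

Fragments:
  8→12: 4 bp
  12→28: 16 bp
  28→30: 2 bp
  30→33: 3 bp
  33→58: 25 bp
  58→73: 15 bp
  73→81: 8 bp
  81→87: 6 bp
  87→97: 10 bp
  97→110: 13 bp
  110→121: 11 bp
  121→133: 12 bp
  133→143: 10 bp
  143→145: 2 bp
  145→154: 9 bp
  154→159: 5 bp
  159→169: 10 bp
  169→178: 9 bp
  178→8 (wrap): 186-178+8 = 16 bp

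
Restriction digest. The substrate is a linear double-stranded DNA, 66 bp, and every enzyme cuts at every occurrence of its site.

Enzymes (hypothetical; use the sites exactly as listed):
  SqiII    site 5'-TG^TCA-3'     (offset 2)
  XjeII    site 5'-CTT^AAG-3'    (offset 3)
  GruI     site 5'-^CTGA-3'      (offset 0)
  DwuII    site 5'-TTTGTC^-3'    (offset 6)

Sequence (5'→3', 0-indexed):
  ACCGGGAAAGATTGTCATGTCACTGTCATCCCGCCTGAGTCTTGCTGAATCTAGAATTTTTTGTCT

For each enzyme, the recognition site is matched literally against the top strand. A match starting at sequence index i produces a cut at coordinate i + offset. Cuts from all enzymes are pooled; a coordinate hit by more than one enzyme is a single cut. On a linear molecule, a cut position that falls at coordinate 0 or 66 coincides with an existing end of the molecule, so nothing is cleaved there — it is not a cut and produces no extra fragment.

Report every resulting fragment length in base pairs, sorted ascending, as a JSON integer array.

Per-enzyme occurrences:
  SqiII (TGTCA, off=2): starts [12, 17, 23] → cuts [14, 19, 25]
  XjeII (CTTAAG, off=3): no sites
  GruI (CTGA, off=0): starts [34, 44] → cuts [34, 44]
  DwuII (TTTGTC, off=6): starts [59] → cuts [65]

Pooled cuts: [14, 19, 25, 34, 44, 65]

Fragment lengths:
  [0,14): 14 bp
  [14,19): 5 bp
  [19,25): 6 bp
  [25,34): 9 bp
  [34,44): 10 bp
  [44,65): 21 bp
  [65,66): 1 bp

[1,5,6,9,10,14,21]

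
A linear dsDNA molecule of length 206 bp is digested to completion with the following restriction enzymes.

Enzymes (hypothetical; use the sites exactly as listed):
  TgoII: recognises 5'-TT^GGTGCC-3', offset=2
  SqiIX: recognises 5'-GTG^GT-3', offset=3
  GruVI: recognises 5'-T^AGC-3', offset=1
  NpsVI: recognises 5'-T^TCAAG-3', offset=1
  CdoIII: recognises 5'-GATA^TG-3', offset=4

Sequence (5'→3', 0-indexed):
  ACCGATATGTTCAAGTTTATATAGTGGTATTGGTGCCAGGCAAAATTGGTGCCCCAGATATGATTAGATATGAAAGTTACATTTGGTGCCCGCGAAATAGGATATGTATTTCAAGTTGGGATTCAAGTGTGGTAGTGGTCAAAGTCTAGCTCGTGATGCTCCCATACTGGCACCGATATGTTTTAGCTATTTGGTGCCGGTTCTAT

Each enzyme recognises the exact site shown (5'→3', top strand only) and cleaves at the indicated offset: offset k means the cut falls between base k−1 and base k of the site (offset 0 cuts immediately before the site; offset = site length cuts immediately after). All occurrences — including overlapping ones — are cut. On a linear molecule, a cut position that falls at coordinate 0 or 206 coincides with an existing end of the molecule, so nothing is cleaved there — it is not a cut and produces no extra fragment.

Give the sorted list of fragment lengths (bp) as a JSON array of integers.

[3,5,6,6,6,7,8,9,10,10,12,13,14,14,16,16,20,31]

Per-enzyme occurrences:
  TgoII (TTGGTGCC, off=2): starts [29, 45, 82, 190] → cuts [31, 47, 84, 192]
  SqiIX (GTGGT, off=3): starts [23, 128, 134] → cuts [26, 131, 137]
  GruVI (TAGC, off=1): starts [146, 183] → cuts [147, 184]
  NpsVI (TTCAAG, off=1): starts [9, 109, 121] → cuts [10, 110, 122]
  CdoIII (GATATG, off=4): starts [3, 56, 66, 100, 174] → cuts [7, 60, 70, 104, 178]

Pooled cuts: [7, 10, 26, 31, 47, 60, 70, 84, 104, 110, 122, 131, 137, 147, 178, 184, 192]

Fragment lengths:
  [0,7): 7 bp
  [7,10): 3 bp
  [10,26): 16 bp
  [26,31): 5 bp
  [31,47): 16 bp
  [47,60): 13 bp
  [60,70): 10 bp
  [70,84): 14 bp
  [84,104): 20 bp
  [104,110): 6 bp
  [110,122): 12 bp
  [122,131): 9 bp
  [131,137): 6 bp
  [137,147): 10 bp
  [147,178): 31 bp
  [178,184): 6 bp
  [184,192): 8 bp
  [192,206): 14 bp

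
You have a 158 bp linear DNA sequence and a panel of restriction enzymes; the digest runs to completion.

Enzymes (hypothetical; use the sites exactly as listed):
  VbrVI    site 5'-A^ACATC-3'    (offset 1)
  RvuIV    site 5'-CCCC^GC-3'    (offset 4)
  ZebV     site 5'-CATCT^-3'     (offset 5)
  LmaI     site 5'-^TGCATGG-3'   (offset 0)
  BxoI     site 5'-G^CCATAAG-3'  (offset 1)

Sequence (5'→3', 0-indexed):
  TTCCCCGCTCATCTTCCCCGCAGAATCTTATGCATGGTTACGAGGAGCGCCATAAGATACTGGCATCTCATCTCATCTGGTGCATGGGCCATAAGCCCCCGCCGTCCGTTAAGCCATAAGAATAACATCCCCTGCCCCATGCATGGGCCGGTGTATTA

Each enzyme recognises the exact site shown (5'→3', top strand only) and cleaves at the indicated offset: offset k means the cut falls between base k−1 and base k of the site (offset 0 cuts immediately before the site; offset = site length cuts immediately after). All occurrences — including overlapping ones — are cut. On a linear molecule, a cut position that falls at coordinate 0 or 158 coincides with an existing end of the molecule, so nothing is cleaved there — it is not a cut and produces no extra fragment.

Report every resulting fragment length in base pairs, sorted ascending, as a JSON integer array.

[2,5,5,5,6,8,8,11,11,12,13,15,19,19,19]

Scan for sites:
  VbrVI AACATC/1: at [123] ⇒ [124]
  RvuIV CCCCGC/4: at [2, 15, 96] ⇒ [6, 19, 100]
  ZebV CATCT/5: at [9, 63, 68, 73] ⇒ [14, 68, 73, 78]
  LmaI TGCATGG/0: at [30, 80, 139] ⇒ [30, 80, 139]
  BxoI GCCATAAG/1: at [48, 87, 112] ⇒ [49, 88, 113]

All cut coordinates (distinct, sorted): [6, 14, 19, 30, 49, 68, 73, 78, 80, 88, 100, 113, 124, 139]

Fragments:
  [0,6): 6 bp
  [6,14): 8 bp
  [14,19): 5 bp
  [19,30): 11 bp
  [30,49): 19 bp
  [49,68): 19 bp
  [68,73): 5 bp
  [73,78): 5 bp
  [78,80): 2 bp
  [80,88): 8 bp
  [88,100): 12 bp
  [100,113): 13 bp
  [113,124): 11 bp
  [124,139): 15 bp
  [139,158): 19 bp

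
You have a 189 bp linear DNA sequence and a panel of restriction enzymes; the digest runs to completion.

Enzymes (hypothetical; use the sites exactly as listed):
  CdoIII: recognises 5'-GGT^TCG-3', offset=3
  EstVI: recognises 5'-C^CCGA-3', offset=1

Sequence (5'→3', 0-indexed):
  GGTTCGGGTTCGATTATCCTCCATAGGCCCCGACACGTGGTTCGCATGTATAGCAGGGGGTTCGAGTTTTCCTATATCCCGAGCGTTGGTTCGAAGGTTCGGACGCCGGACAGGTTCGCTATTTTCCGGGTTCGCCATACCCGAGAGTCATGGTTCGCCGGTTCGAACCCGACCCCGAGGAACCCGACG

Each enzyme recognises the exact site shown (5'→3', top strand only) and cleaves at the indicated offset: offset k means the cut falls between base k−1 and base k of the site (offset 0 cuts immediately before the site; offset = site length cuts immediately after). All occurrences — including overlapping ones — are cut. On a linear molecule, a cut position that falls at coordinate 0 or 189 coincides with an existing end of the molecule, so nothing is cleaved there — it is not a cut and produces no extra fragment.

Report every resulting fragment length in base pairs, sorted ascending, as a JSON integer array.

[3,6,6,6,6,8,8,9,9,12,12,14,16,17,17,20,20]

Per-enzyme occurrences:
  CdoIII (GGTTCG, off=3): starts [0, 6, 38, 58, 87, 95, 112, 128, 151, 159] → cuts [3, 9, 41, 61, 90, 98, 115, 131, 154, 162]
  EstVI (CCCGA, off=1): starts [28, 77, 139, 167, 173, 182] → cuts [29, 78, 140, 168, 174, 183]

All cut coordinates (distinct, sorted): [3, 9, 29, 41, 61, 78, 90, 98, 115, 131, 140, 154, 162, 168, 174, 183]

Fragment lengths:
  [0,3): 3 bp
  [3,9): 6 bp
  [9,29): 20 bp
  [29,41): 12 bp
  [41,61): 20 bp
  [61,78): 17 bp
  [78,90): 12 bp
  [90,98): 8 bp
  [98,115): 17 bp
  [115,131): 16 bp
  [131,140): 9 bp
  [140,154): 14 bp
  [154,162): 8 bp
  [162,168): 6 bp
  [168,174): 6 bp
  [174,183): 9 bp
  [183,189): 6 bp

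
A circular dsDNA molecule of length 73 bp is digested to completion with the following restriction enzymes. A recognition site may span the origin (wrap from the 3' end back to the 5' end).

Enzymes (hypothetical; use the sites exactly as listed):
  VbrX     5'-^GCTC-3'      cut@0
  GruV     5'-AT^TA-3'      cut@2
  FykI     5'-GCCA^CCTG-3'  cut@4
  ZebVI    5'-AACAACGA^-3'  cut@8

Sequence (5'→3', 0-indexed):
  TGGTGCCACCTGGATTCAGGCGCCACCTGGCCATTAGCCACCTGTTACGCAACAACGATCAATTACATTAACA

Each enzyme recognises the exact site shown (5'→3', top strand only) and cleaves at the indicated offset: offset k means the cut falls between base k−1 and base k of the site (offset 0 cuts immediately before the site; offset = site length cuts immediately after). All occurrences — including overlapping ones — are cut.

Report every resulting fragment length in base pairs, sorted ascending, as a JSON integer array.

Scan for sites:
  VbrX (GCTC, off=0): no sites
  GruV (ATTA, off=2): starts [32, 61, 66] → cuts [34, 63, 68]
  FykI (GCCACCTG, off=4): starts [4, 21, 36] → cuts [8, 25, 40]
  ZebVI (AACAACGA, off=8): starts [50] → cuts [58]

All cut coordinates (distinct, sorted): [8, 25, 34, 40, 58, 63, 68]

Fragments:
  8→25: 17 bp
  25→34: 9 bp
  34→40: 6 bp
  40→58: 18 bp
  58→63: 5 bp
  63→68: 5 bp
  68→8 (wrap): 73-68+8 = 13 bp

[5,5,6,9,13,17,18]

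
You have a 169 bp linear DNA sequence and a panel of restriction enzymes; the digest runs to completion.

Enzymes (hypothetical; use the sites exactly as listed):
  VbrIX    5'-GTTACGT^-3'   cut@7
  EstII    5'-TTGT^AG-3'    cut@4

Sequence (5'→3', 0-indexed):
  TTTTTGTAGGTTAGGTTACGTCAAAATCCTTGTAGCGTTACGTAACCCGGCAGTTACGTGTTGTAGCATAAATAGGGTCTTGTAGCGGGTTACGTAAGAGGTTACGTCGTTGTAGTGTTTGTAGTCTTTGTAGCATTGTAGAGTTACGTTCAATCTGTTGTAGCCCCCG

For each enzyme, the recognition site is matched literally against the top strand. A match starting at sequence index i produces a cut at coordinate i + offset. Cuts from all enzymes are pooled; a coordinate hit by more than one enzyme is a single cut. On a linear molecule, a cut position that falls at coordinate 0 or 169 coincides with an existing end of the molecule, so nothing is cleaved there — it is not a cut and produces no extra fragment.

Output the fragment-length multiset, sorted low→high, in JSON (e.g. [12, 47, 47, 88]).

Per-enzyme occurrences:
  VbrIX (GTTACGT, off=7): starts [14, 36, 52, 88, 100, 142] → cuts [21, 43, 59, 95, 107, 149]
  EstII (TTGTAG, off=4): starts [3, 29, 60, 79, 109, 118, 127, 135, 157] → cuts [7, 33, 64, 83, 113, 122, 131, 139, 161]

All cut coordinates (distinct, sorted): [7, 21, 33, 43, 59, 64, 83, 95, 107, 113, 122, 131, 139, 149, 161]

Fragments:
  [0,7): 7 bp
  [7,21): 14 bp
  [21,33): 12 bp
  [33,43): 10 bp
  [43,59): 16 bp
  [59,64): 5 bp
  [64,83): 19 bp
  [83,95): 12 bp
  [95,107): 12 bp
  [107,113): 6 bp
  [113,122): 9 bp
  [122,131): 9 bp
  [131,139): 8 bp
  [139,149): 10 bp
  [149,161): 12 bp
  [161,169): 8 bp

[5,6,7,8,8,9,9,10,10,12,12,12,12,14,16,19]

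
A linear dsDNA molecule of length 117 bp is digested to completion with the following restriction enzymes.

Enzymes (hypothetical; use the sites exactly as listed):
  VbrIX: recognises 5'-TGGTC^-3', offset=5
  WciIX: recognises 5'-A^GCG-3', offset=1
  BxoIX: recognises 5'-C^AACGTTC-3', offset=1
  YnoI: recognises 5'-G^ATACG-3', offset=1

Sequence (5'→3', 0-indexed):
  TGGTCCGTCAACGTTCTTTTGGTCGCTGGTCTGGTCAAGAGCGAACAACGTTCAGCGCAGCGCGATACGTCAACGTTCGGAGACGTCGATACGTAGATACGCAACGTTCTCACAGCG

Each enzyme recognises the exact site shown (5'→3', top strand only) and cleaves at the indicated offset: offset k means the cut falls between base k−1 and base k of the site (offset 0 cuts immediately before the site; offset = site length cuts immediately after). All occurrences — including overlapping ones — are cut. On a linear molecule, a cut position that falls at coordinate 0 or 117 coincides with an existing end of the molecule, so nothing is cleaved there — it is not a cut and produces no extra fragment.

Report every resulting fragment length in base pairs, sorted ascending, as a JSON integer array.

[3,4,4,5,5,5,5,6,6,7,7,8,8,12,15,17]

Scan for sites:
  VbrIX (TGGTC, off=5): starts [0, 19, 26, 31] → cuts [5, 24, 31, 36]
  WciIX (AGCG, off=1): starts [39, 53, 58, 113] → cuts [40, 54, 59, 114]
  BxoIX (CAACGTTC, off=1): starts [8, 45, 70, 101] → cuts [9, 46, 71, 102]
  YnoI (GATACG, off=1): starts [63, 87, 95] → cuts [64, 88, 96]

All cut coordinates (distinct, sorted): [5, 9, 24, 31, 36, 40, 46, 54, 59, 64, 71, 88, 96, 102, 114]

Fragments:
  [0,5): 5 bp
  [5,9): 4 bp
  [9,24): 15 bp
  [24,31): 7 bp
  [31,36): 5 bp
  [36,40): 4 bp
  [40,46): 6 bp
  [46,54): 8 bp
  [54,59): 5 bp
  [59,64): 5 bp
  [64,71): 7 bp
  [71,88): 17 bp
  [88,96): 8 bp
  [96,102): 6 bp
  [102,114): 12 bp
  [114,117): 3 bp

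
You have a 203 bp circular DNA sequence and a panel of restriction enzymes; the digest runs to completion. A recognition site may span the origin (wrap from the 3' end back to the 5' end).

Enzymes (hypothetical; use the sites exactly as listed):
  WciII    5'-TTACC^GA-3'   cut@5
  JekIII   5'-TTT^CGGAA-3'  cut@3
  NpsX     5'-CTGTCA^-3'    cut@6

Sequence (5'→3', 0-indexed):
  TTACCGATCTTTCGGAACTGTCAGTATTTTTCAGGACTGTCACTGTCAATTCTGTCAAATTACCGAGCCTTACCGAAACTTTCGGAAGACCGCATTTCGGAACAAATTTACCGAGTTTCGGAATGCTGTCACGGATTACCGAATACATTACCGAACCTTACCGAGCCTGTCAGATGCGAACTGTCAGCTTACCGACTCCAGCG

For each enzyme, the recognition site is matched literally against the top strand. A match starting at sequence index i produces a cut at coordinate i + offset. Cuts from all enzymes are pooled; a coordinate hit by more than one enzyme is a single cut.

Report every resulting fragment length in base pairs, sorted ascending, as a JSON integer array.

[6,6,7,7,7,8,9,9,10,10,10,11,12,13,14,15,15,15,19]

Scan for sites:
  WciII (TTACCGA, off=5): starts [0, 59, 69, 107, 135, 147, 157, 188] → cuts [5, 64, 74, 112, 140, 152, 162, 193]
  JekIII (TTTCGGAA, off=3): starts [9, 79, 94, 115] → cuts [12, 82, 97, 118]
  NpsX (CTGTCA, off=6): starts [17, 36, 42, 51, 125, 166, 180] → cuts [23, 42, 48, 57, 131, 172, 186]

Pooled cuts: [5, 12, 23, 42, 48, 57, 64, 74, 82, 97, 112, 118, 131, 140, 152, 162, 172, 186, 193]

Fragment lengths:
  5→12: 7 bp
  12→23: 11 bp
  23→42: 19 bp
  42→48: 6 bp
  48→57: 9 bp
  57→64: 7 bp
  64→74: 10 bp
  74→82: 8 bp
  82→97: 15 bp
  97→112: 15 bp
  112→118: 6 bp
  118→131: 13 bp
  131→140: 9 bp
  140→152: 12 bp
  152→162: 10 bp
  162→172: 10 bp
  172→186: 14 bp
  186→193: 7 bp
  193→5 (wrap): 203-193+5 = 15 bp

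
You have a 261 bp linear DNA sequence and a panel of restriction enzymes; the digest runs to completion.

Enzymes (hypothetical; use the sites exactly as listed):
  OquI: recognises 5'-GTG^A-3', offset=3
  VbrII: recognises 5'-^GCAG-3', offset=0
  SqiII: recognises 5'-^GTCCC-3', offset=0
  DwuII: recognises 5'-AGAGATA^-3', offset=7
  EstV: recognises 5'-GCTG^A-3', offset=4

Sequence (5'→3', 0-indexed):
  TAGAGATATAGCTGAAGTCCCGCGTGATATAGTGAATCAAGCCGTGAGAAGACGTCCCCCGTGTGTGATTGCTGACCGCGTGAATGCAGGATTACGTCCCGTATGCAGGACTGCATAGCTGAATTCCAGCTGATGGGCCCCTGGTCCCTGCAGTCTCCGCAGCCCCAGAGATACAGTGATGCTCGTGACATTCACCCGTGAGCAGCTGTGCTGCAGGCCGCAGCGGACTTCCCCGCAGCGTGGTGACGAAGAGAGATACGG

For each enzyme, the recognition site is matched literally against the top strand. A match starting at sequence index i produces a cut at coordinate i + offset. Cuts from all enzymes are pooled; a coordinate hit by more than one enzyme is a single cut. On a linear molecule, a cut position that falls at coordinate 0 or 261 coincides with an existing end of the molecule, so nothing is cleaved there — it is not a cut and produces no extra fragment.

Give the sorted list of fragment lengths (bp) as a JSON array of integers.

[1,2,3,3,5,6,6,7,7,7,8,8,8,9,9,9,10,10,11,11,11,11,12,13,13,14,15,15,17]

Site scan:
  OquI (GTGA, off=3): starts [23, 31, 43, 64, 79, 175, 184, 197, 242] → cuts [26, 34, 46, 67, 82, 178, 187, 200, 245]
  VbrII (GCAG, off=0): starts [85, 104, 149, 158, 201, 212, 219, 234] → cuts [85, 104, 149, 158, 201, 212, 219, 234]
  SqiII (GTCCC, off=0): starts [16, 53, 95, 143] → cuts [16, 53, 95, 143]
  DwuII (AGAGATA, off=7): starts [1, 166, 251] → cuts [8, 173, 258]
  EstV (GCTGA, off=4): starts [10, 70, 117, 128] → cuts [14, 74, 121, 132]

All cut coordinates (distinct, sorted): [8, 14, 16, 26, 34, 46, 53, 67, 74, 82, 85, 95, 104, 121, 132, 143, 149, 158, 173, 178, 187, 200, 201, 212, 219, 234, 245, 258]

Fragment lengths:
  [0,8): 8 bp
  [8,14): 6 bp
  [14,16): 2 bp
  [16,26): 10 bp
  [26,34): 8 bp
  [34,46): 12 bp
  [46,53): 7 bp
  [53,67): 14 bp
  [67,74): 7 bp
  [74,82): 8 bp
  [82,85): 3 bp
  [85,95): 10 bp
  [95,104): 9 bp
  [104,121): 17 bp
  [121,132): 11 bp
  [132,143): 11 bp
  [143,149): 6 bp
  [149,158): 9 bp
  [158,173): 15 bp
  [173,178): 5 bp
  [178,187): 9 bp
  [187,200): 13 bp
  [200,201): 1 bp
  [201,212): 11 bp
  [212,219): 7 bp
  [219,234): 15 bp
  [234,245): 11 bp
  [245,258): 13 bp
  [258,261): 3 bp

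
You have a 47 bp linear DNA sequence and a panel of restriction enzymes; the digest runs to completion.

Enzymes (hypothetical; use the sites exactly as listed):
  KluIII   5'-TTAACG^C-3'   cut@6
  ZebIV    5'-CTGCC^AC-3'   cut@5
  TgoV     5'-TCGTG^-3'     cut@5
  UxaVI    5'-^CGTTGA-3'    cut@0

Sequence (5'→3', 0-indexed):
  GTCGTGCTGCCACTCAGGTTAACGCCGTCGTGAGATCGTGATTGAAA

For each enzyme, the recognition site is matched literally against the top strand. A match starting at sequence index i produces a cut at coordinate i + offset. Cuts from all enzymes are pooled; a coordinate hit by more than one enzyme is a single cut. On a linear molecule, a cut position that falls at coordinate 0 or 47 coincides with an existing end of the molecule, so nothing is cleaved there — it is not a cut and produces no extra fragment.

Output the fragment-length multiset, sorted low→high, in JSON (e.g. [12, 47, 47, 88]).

[5,6,7,8,8,13]

Site scan:
  KluIII TTAACGC/6: at [18] ⇒ [24]
  ZebIV CTGCCAC/5: at [6] ⇒ [11]
  TgoV TCGTG/5: at [1, 27, 35] ⇒ [6, 32, 40]
  UxaVI (CGTTGA, off=0): no sites

All cut coordinates (distinct, sorted): [6, 11, 24, 32, 40]

Fragments:
  [0,6): 6 bp
  [6,11): 5 bp
  [11,24): 13 bp
  [24,32): 8 bp
  [32,40): 8 bp
  [40,47): 7 bp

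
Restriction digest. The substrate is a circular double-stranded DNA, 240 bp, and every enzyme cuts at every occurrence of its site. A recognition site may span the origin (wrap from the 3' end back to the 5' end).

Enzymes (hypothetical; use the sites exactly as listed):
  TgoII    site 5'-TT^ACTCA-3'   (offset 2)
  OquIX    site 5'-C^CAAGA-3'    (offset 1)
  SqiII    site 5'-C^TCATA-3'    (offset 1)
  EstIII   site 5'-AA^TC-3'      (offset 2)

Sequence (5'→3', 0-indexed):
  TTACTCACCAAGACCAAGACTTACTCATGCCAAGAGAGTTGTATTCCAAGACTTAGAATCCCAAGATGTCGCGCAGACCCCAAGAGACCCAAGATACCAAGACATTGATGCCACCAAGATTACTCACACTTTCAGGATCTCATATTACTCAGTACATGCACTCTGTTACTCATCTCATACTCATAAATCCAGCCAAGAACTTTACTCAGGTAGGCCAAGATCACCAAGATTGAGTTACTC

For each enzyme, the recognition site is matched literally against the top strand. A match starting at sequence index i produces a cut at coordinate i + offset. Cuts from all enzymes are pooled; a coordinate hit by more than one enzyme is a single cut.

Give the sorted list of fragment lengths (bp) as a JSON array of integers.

[3,6,6,6,6,7,7,7,7,8,8,8,9,9,10,12,12,16,17,18,18,19,21]

Per-enzyme occurrences:
  TgoII TTACTCA/2: at [0, 20, 119, 144, 165, 201] ⇒ [2, 22, 121, 146, 167, 203]
  OquIX CCAAGA/1: at [7, 13, 29, 45, 60, 79, 88, 96, 113, 192, 214, 223] ⇒ [8, 14, 30, 46, 61, 80, 89, 97, 114, 193, 215, 224]
  SqiII CTCATA/1: at [138, 173, 179] ⇒ [139, 174, 180]
  EstIII AATC/2: at [56, 185] ⇒ [58, 187]

All cut coordinates (distinct, sorted): [2, 8, 14, 22, 30, 46, 58, 61, 80, 89, 97, 114, 121, 139, 146, 167, 174, 180, 187, 193, 203, 215, 224]

Fragment lengths:
  2→8: 6 bp
  8→14: 6 bp
  14→22: 8 bp
  22→30: 8 bp
  30→46: 16 bp
  46→58: 12 bp
  58→61: 3 bp
  61→80: 19 bp
  80→89: 9 bp
  89→97: 8 bp
  97→114: 17 bp
  114→121: 7 bp
  121→139: 18 bp
  139→146: 7 bp
  146→167: 21 bp
  167→174: 7 bp
  174→180: 6 bp
  180→187: 7 bp
  187→193: 6 bp
  193→203: 10 bp
  203→215: 12 bp
  215→224: 9 bp
  224→2 (wrap): 240-224+2 = 18 bp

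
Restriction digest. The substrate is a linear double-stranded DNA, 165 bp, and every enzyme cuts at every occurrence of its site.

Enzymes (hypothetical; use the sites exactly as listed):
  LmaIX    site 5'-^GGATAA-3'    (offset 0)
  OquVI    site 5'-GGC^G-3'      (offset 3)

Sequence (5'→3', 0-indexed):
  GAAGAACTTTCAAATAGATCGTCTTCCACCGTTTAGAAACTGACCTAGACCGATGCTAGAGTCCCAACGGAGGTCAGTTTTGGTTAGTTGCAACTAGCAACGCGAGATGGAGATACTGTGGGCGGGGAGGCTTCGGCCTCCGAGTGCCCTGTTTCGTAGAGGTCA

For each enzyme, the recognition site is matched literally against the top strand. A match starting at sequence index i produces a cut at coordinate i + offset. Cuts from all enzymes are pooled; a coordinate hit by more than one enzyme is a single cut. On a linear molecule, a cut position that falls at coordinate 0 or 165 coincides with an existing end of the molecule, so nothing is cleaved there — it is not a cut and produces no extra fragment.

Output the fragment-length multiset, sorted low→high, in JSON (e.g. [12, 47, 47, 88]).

[42,123]

Per-enzyme occurrences:
  LmaIX (GGATAA, off=0): no sites
  OquVI (GGCG, off=3): starts [120] → cuts [123]

All cut coordinates (distinct, sorted): [123]

Fragments:
  [0,123): 123 bp
  [123,165): 42 bp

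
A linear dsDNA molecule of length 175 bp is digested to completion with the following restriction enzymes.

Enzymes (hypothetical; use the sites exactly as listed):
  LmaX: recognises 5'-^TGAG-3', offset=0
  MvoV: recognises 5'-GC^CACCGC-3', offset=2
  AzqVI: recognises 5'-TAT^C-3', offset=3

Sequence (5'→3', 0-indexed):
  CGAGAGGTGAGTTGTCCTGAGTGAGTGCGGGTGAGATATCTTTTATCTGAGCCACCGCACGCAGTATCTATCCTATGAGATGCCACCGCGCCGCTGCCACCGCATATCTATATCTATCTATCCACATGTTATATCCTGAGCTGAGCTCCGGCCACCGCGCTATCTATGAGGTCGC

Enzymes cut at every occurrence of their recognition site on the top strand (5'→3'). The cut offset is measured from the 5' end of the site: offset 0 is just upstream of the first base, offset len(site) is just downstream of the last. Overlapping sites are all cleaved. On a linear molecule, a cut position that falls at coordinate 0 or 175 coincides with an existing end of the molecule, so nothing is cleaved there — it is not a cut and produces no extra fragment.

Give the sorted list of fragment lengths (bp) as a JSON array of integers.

Scan for sites:
  LmaX TGAG/0: at [7, 17, 21, 31, 47, 75, 136, 141, 166] ⇒ [7, 17, 21, 31, 47, 75, 136, 141, 166]
  MvoV GCCACCGC/2: at [50, 81, 95, 150] ⇒ [52, 83, 97, 152]
  AzqVI TATC/3: at [36, 43, 64, 68, 104, 110, 114, 118, 131, 160] ⇒ [39, 46, 67, 71, 107, 113, 117, 121, 134, 163]

All cut coordinates (distinct, sorted): [7, 17, 21, 31, 39, 46, 47, 52, 67, 71, 75, 83, 97, 107, 113, 117, 121, 134, 136, 141, 152, 163, 166]

Fragment lengths:
  [0,7): 7 bp
  [7,17): 10 bp
  [17,21): 4 bp
  [21,31): 10 bp
  [31,39): 8 bp
  [39,46): 7 bp
  [46,47): 1 bp
  [47,52): 5 bp
  [52,67): 15 bp
  [67,71): 4 bp
  [71,75): 4 bp
  [75,83): 8 bp
  [83,97): 14 bp
  [97,107): 10 bp
  [107,113): 6 bp
  [113,117): 4 bp
  [117,121): 4 bp
  [121,134): 13 bp
  [134,136): 2 bp
  [136,141): 5 bp
  [141,152): 11 bp
  [152,163): 11 bp
  [163,166): 3 bp
  [166,175): 9 bp

[1,2,3,4,4,4,4,4,5,5,6,7,7,8,8,9,10,10,10,11,11,13,14,15]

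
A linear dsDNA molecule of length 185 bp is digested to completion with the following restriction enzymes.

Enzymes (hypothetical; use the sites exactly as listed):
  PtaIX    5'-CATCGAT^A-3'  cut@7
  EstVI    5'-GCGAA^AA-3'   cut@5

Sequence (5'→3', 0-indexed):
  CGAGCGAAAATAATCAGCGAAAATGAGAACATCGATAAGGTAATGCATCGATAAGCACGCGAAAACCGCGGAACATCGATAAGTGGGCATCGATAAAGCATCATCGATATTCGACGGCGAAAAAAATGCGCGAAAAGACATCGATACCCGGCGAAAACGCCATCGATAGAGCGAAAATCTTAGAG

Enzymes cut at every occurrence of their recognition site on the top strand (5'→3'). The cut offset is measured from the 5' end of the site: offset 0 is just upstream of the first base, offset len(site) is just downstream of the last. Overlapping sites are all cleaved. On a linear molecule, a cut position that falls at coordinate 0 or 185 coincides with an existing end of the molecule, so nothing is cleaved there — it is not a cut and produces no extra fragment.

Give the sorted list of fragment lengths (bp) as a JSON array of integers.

[8,8,10,10,11,11,12,13,13,13,14,14,15,16,17]

Site scan:
  PtaIX CATCGATA/7: at [29, 45, 73, 87, 101, 138, 160] ⇒ [36, 52, 80, 94, 108, 145, 167]
  EstVI GCGAAAA/5: at [3, 16, 58, 116, 129, 150, 170] ⇒ [8, 21, 63, 121, 134, 155, 175]

All cut coordinates (distinct, sorted): [8, 21, 36, 52, 63, 80, 94, 108, 121, 134, 145, 155, 167, 175]

Fragment lengths:
  [0,8): 8 bp
  [8,21): 13 bp
  [21,36): 15 bp
  [36,52): 16 bp
  [52,63): 11 bp
  [63,80): 17 bp
  [80,94): 14 bp
  [94,108): 14 bp
  [108,121): 13 bp
  [121,134): 13 bp
  [134,145): 11 bp
  [145,155): 10 bp
  [155,167): 12 bp
  [167,175): 8 bp
  [175,185): 10 bp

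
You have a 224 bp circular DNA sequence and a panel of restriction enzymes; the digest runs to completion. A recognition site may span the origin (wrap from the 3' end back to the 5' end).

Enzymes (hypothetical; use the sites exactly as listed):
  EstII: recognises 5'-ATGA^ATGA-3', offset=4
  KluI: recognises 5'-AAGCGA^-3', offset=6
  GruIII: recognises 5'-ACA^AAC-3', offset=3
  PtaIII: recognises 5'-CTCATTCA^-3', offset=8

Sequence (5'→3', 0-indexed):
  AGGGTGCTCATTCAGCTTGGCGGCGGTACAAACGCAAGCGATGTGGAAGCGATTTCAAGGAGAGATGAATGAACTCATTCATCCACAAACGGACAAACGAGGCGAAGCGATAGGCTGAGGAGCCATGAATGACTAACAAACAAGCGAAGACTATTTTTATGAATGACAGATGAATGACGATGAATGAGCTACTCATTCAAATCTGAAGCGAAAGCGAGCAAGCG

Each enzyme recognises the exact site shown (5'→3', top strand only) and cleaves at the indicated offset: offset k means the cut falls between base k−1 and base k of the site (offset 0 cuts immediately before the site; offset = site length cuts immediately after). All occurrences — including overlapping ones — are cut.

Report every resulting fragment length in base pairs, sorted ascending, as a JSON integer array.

Per-enzyme occurrences:
  EstII (ATGAATGA, off=4): starts [64, 124, 158, 169, 179] → cuts [68, 128, 162, 173, 183]
  KluI (AAGCGA, off=6): starts [35, 46, 104, 141, 205, 211, 219] → cuts [1, 41, 52, 110, 147, 211, 217]
  GruIII (ACAAAC, off=3): starts [27, 84, 92, 135] → cuts [30, 87, 95, 138]
  PtaIII (CTCATTCA, off=8): starts [6, 73, 191] → cuts [14, 81, 199]

All cut coordinates (distinct, sorted): [1, 14, 30, 41, 52, 68, 81, 87, 95, 110, 128, 138, 147, 162, 173, 183, 199, 211, 217]

Fragments:
  1→14: 13 bp
  14→30: 16 bp
  30→41: 11 bp
  41→52: 11 bp
  52→68: 16 bp
  68→81: 13 bp
  81→87: 6 bp
  87→95: 8 bp
  95→110: 15 bp
  110→128: 18 bp
  128→138: 10 bp
  138→147: 9 bp
  147→162: 15 bp
  162→173: 11 bp
  173→183: 10 bp
  183→199: 16 bp
  199→211: 12 bp
  211→217: 6 bp
  217→1 (wrap): 224-217+1 = 8 bp

[6,6,8,8,9,10,10,11,11,11,12,13,13,15,15,16,16,16,18]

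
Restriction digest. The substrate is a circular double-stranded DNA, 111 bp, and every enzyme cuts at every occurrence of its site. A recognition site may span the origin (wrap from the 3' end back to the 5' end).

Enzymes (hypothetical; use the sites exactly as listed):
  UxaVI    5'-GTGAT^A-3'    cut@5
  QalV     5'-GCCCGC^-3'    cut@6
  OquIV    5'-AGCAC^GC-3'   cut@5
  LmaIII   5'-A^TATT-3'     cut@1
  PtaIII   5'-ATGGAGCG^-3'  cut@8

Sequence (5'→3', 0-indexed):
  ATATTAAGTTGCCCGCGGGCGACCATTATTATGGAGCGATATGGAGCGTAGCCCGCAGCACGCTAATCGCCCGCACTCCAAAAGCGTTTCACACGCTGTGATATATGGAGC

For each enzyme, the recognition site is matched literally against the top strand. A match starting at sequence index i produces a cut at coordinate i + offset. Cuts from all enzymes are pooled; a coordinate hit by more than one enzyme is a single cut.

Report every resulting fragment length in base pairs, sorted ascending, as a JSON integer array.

Per-enzyme occurrences:
  UxaVI (GTGATA, off=5): starts [97] → cuts [102]
  QalV (GCCCGC, off=6): starts [10, 50, 68] → cuts [16, 56, 74]
  OquIV (AGCACGC, off=5): starts [56] → cuts [61]
  LmaIII (ATATT, off=1): starts [0] → cuts [1]
  PtaIII (ATGGAGCG, off=8): starts [30, 40] → cuts [38, 48]

All cut coordinates (distinct, sorted): [1, 16, 38, 48, 56, 61, 74, 102]

Fragment lengths:
  1→16: 15 bp
  16→38: 22 bp
  38→48: 10 bp
  48→56: 8 bp
  56→61: 5 bp
  61→74: 13 bp
  74→102: 28 bp
  102→1 (wrap): 111-102+1 = 10 bp

[5,8,10,10,13,15,22,28]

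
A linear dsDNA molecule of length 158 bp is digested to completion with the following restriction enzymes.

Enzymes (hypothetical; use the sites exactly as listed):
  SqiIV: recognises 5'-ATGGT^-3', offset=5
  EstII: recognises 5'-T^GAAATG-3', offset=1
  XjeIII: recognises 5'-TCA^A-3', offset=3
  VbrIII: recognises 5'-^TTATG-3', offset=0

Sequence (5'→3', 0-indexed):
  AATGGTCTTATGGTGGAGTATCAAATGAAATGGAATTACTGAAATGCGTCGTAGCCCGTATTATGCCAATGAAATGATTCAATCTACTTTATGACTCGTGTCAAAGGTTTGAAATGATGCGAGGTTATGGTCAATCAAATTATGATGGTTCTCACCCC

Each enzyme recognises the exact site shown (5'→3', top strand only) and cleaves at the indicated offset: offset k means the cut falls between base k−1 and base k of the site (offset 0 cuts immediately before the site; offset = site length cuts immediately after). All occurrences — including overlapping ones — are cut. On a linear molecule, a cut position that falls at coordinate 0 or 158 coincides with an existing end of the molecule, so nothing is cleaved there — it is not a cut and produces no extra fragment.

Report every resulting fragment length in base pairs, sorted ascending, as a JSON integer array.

Scan for sites:
  SqiIV ATGGT/5: at [1, 9, 126, 144] ⇒ [6, 14, 131, 149]
  EstII TGAAATG/1: at [25, 39, 69, 109] ⇒ [26, 40, 70, 110]
  XjeIII TCAA/3: at [20, 78, 100, 130, 134] ⇒ [23, 81, 103, 133, 137]
  VbrIII TTATG/0: at [7, 60, 88, 124, 139] ⇒ [7, 60, 88, 124, 139]

All cut coordinates (distinct, sorted): [6, 7, 14, 23, 26, 40, 60, 70, 81, 88, 103, 110, 124, 131, 133, 137, 139, 149]

Fragment lengths:
  [0,6): 6 bp
  [6,7): 1 bp
  [7,14): 7 bp
  [14,23): 9 bp
  [23,26): 3 bp
  [26,40): 14 bp
  [40,60): 20 bp
  [60,70): 10 bp
  [70,81): 11 bp
  [81,88): 7 bp
  [88,103): 15 bp
  [103,110): 7 bp
  [110,124): 14 bp
  [124,131): 7 bp
  [131,133): 2 bp
  [133,137): 4 bp
  [137,139): 2 bp
  [139,149): 10 bp
  [149,158): 9 bp

[1,2,2,3,4,6,7,7,7,7,9,9,10,10,11,14,14,15,20]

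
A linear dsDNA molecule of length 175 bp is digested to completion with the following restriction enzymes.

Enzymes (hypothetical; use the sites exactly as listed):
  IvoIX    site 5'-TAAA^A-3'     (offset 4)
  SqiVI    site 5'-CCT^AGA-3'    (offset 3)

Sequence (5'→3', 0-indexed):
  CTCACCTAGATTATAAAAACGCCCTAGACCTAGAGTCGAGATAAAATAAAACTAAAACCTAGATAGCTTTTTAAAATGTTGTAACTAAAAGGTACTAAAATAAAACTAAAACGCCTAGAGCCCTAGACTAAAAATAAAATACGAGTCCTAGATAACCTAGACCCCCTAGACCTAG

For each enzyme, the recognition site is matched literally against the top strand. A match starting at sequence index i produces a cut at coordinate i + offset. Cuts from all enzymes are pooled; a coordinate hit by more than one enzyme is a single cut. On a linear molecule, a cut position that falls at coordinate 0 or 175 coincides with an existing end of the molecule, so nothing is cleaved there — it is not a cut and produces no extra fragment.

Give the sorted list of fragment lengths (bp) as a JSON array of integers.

Site scan:
  IvoIX (TAAAA, off=4): starts [13, 41, 46, 52, 71, 85, 95, 100, 106, 128, 134] → cuts [17, 45, 50, 56, 75, 89, 99, 104, 110, 132, 138]
  SqiVI (CCTAGA, off=3): starts [4, 22, 28, 57, 113, 121, 146, 155, 164] → cuts [7, 25, 31, 60, 116, 124, 149, 158, 167]

All cut coordinates (distinct, sorted): [7, 17, 25, 31, 45, 50, 56, 60, 75, 89, 99, 104, 110, 116, 124, 132, 138, 149, 158, 167]

Fragments:
  [0,7): 7 bp
  [7,17): 10 bp
  [17,25): 8 bp
  [25,31): 6 bp
  [31,45): 14 bp
  [45,50): 5 bp
  [50,56): 6 bp
  [56,60): 4 bp
  [60,75): 15 bp
  [75,89): 14 bp
  [89,99): 10 bp
  [99,104): 5 bp
  [104,110): 6 bp
  [110,116): 6 bp
  [116,124): 8 bp
  [124,132): 8 bp
  [132,138): 6 bp
  [138,149): 11 bp
  [149,158): 9 bp
  [158,167): 9 bp
  [167,175): 8 bp

[4,5,5,6,6,6,6,6,7,8,8,8,8,9,9,10,10,11,14,14,15]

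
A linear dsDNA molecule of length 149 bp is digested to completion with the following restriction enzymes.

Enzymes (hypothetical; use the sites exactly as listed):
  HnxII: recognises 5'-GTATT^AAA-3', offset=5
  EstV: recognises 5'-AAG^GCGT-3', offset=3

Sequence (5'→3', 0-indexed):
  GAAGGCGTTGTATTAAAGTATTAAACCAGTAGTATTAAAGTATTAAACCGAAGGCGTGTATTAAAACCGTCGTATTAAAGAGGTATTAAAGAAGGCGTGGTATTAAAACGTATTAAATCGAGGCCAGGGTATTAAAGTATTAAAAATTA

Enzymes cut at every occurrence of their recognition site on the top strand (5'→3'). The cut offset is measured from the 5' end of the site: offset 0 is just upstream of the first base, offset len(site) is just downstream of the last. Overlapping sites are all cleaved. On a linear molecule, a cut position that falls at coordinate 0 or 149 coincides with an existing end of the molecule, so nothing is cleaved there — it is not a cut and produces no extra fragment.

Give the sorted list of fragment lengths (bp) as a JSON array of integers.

[4,7,8,8,8,8,9,9,10,10,10,11,14,14,19]

Scan for sites:
  HnxII (GTATTAAA, off=5): starts [9, 17, 31, 39, 57, 71, 82, 99, 109, 128, 136] → cuts [14, 22, 36, 44, 62, 76, 87, 104, 114, 133, 141]
  EstV (AAGGCGT, off=3): starts [1, 50, 91] → cuts [4, 53, 94]

All cut coordinates (distinct, sorted): [4, 14, 22, 36, 44, 53, 62, 76, 87, 94, 104, 114, 133, 141]

Fragments:
  [0,4): 4 bp
  [4,14): 10 bp
  [14,22): 8 bp
  [22,36): 14 bp
  [36,44): 8 bp
  [44,53): 9 bp
  [53,62): 9 bp
  [62,76): 14 bp
  [76,87): 11 bp
  [87,94): 7 bp
  [94,104): 10 bp
  [104,114): 10 bp
  [114,133): 19 bp
  [133,141): 8 bp
  [141,149): 8 bp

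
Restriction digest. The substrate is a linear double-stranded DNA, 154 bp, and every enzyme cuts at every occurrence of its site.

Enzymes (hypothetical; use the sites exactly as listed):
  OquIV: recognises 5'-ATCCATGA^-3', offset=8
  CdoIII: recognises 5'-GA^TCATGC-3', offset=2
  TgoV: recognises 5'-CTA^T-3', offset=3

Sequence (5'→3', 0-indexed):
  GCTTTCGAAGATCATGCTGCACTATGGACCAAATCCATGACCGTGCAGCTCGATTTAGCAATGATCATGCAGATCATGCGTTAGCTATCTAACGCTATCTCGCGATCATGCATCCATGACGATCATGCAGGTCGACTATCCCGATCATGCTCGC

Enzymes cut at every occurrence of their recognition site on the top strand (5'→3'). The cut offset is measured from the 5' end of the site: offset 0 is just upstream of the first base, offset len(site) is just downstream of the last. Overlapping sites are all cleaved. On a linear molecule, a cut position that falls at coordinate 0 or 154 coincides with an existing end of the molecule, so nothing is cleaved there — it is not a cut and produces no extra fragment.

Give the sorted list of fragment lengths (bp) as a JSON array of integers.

Scan for sites:
  OquIV (ATCCATGA, off=8): starts [32, 111] → cuts [40, 119]
  CdoIII (GATCATGC, off=2): starts [9, 62, 71, 103, 120, 142] → cuts [11, 64, 73, 105, 122, 144]
  TgoV (CTAT, off=3): starts [21, 84, 94, 135] → cuts [24, 87, 97, 138]

Pooled cuts: [11, 24, 40, 64, 73, 87, 97, 105, 119, 122, 138, 144]

Fragment lengths:
  [0,11): 11 bp
  [11,24): 13 bp
  [24,40): 16 bp
  [40,64): 24 bp
  [64,73): 9 bp
  [73,87): 14 bp
  [87,97): 10 bp
  [97,105): 8 bp
  [105,119): 14 bp
  [119,122): 3 bp
  [122,138): 16 bp
  [138,144): 6 bp
  [144,154): 10 bp

[3,6,8,9,10,10,11,13,14,14,16,16,24]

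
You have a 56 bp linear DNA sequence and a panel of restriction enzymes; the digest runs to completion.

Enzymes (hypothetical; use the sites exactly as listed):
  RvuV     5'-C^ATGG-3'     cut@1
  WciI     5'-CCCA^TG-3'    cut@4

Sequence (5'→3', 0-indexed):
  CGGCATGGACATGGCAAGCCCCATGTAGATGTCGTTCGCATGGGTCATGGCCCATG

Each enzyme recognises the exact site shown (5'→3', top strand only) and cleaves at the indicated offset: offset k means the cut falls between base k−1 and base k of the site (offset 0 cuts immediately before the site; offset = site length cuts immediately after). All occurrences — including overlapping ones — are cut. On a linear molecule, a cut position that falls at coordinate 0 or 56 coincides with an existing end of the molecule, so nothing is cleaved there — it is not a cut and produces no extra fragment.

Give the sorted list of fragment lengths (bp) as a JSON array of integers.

[2,4,6,7,8,13,16]

Site scan:
  RvuV CATGG/1: at [3, 9, 38, 45] ⇒ [4, 10, 39, 46]
  WciI CCCATG/4: at [19, 50] ⇒ [23, 54]

All cut coordinates (distinct, sorted): [4, 10, 23, 39, 46, 54]

Fragments:
  [0,4): 4 bp
  [4,10): 6 bp
  [10,23): 13 bp
  [23,39): 16 bp
  [39,46): 7 bp
  [46,54): 8 bp
  [54,56): 2 bp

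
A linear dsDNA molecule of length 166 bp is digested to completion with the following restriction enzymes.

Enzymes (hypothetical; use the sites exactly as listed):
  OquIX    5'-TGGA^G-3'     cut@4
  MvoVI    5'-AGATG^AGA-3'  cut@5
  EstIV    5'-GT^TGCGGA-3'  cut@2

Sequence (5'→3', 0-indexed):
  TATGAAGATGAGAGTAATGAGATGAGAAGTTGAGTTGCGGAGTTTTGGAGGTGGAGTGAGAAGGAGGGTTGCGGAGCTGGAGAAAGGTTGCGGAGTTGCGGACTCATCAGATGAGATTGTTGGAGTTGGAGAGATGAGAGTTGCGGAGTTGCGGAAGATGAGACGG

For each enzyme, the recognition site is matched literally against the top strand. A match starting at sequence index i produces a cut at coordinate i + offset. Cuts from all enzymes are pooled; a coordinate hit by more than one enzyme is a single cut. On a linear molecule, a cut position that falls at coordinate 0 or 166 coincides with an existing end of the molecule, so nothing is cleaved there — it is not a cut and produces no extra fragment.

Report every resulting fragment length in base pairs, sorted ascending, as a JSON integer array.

[5,6,6,6,6,7,8,8,10,11,11,11,12,14,14,14,17]

Site scan:
  OquIX (TGGAG, off=4): starts [45, 51, 77, 120, 126] → cuts [49, 55, 81, 124, 130]
  MvoVI (AGATGAGA, off=5): starts [5, 19, 108, 131, 155] → cuts [10, 24, 113, 136, 160]
  EstIV (GTTGCGGA, off=2): starts [33, 67, 86, 94, 139, 147] → cuts [35, 69, 88, 96, 141, 149]

Pooled cuts: [10, 24, 35, 49, 55, 69, 81, 88, 96, 113, 124, 130, 136, 141, 149, 160]

Fragments:
  [0,10): 10 bp
  [10,24): 14 bp
  [24,35): 11 bp
  [35,49): 14 bp
  [49,55): 6 bp
  [55,69): 14 bp
  [69,81): 12 bp
  [81,88): 7 bp
  [88,96): 8 bp
  [96,113): 17 bp
  [113,124): 11 bp
  [124,130): 6 bp
  [130,136): 6 bp
  [136,141): 5 bp
  [141,149): 8 bp
  [149,160): 11 bp
  [160,166): 6 bp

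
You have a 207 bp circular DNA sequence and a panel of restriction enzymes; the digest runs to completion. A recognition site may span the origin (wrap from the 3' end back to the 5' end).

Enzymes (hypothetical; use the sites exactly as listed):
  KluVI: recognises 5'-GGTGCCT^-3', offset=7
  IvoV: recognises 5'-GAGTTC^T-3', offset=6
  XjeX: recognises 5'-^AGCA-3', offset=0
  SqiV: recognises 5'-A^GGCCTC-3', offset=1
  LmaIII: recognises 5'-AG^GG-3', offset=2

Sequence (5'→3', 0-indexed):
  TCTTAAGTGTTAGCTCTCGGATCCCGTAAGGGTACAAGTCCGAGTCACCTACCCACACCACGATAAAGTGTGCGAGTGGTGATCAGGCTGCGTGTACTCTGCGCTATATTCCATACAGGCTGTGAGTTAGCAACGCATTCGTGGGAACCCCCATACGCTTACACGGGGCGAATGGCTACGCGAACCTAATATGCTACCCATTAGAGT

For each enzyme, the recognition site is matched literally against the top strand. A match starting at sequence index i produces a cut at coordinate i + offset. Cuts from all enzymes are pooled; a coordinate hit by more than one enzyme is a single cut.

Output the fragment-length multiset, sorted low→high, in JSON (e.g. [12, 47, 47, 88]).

[28,81,98]

Scan for sites:
  KluVI (GGTGCCT, off=7): no sites
  IvoV GAGTTCT/6: at [203] ⇒ [2]
  XjeX AGCA/0: at [128] ⇒ [128]
  SqiV (AGGCCTC, off=1): no sites
  LmaIII AGGG/2: at [28] ⇒ [30]

Pooled cuts: [2, 30, 128]

Fragments:
  2→30: 28 bp
  30→128: 98 bp
  128→2 (wrap): 207-128+2 = 81 bp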